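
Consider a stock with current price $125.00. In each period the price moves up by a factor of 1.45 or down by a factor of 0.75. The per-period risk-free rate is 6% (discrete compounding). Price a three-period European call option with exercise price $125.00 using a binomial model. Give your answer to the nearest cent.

Risk-neutral probability p = (1 + 0.06 − 0.75)/(1.45 − 0.75) = 0.3100/0.7000 = 0.4429
Terminal stock prices: S_uuu = 381.1, S_uud = 197.1, S_udd = 102, S_ddd = 52.73
Terminal payoffs (S − K): max(256.1, 0) = 256.1, max(72.11, 0) = 72.11, max(-23.05, 0) = 0, max(-72.27, 0) = 0
Node uu (S = 262.8): V_uu = 1/1.06·[0.4429·256.0781 + 0.5571·72.1094] = 144.8880
Node ud (S = 135.9): V_ud = 1/1.06·[0.4429·72.1094 + 0.5571·0.0000] = 30.1266
Node dd (S = 70.31): V_dd = 1/1.06·[0.4429·0.0000 + 0.5571·0.0000] = 0.0000
Node u (S = 181.2): V_u = 1/1.06·[0.4429·144.8880 + 0.5571·30.1266] = 76.3674
Node d (S = 93.75): V_d = 1/1.06·[0.4429·30.1266 + 0.5571·0.0000] = 12.5866
Node 0 (S = 125): V_0 = 1/1.06·[0.4429·76.3674 + 0.5571·12.5866] = 38.5211

$38.52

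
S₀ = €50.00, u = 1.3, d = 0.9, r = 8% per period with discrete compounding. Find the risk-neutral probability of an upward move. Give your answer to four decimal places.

Risk-neutral probability p = (1 + 0.08 − 0.9)/(1.3 − 0.9) = 0.1800/0.4000 = 0.4500

p = 0.4500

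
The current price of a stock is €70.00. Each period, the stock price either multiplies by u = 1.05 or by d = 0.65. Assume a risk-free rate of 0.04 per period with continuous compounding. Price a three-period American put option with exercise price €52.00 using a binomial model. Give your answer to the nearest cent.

Risk-neutral probability p = (e^0.04 − 0.65)/(1.05 − 0.65) = 0.3908/0.4000 = 0.9770
Terminal stock prices: S_uuu = 81.03, S_uud = 50.16, S_udd = 31.05, S_ddd = 19.22
Terminal payoffs (K − S): max(-29.03, 0) = 0, max(1.836, 0) = 1.836, max(20.95, 0) = 20.95, max(32.78, 0) = 32.78
Node uu (S = 77.17): continuation = e^(−0.04)·[0.9770·0.0000 + 0.0230·1.8362] = 0.0405; exercise value = 0.0000 ≤ continuation, so V_uu = 0.0405
Node ud (S = 47.77): continuation = e^(−0.04)·[0.9770·1.8362 + 0.0230·20.9462] = 2.1861; exercise value = 4.2250 > continuation, so V_ud = 4.2250 (exercise)
Node dd (S = 29.58): continuation = e^(−0.04)·[0.9770·20.9462 + 0.0230·32.7763] = 20.3861; exercise value = 22.4250 > continuation, so V_dd = 22.4250 (exercise)
Node u (S = 73.5): continuation = e^(−0.04)·[0.9770·0.0405 + 0.0230·4.2250] = 0.1313; exercise value = 0.0000 ≤ continuation, so V_u = 0.1313
Node d (S = 45.5): continuation = e^(−0.04)·[0.9770·4.2250 + 0.0230·22.4250] = 4.4611; exercise value = 6.5000 > continuation, so V_d = 6.5000 (exercise)
Node 0 (S = 70): continuation = e^(−0.04)·[0.9770·0.1313 + 0.0230·6.5000] = 0.2667; exercise value = 0.0000 ≤ continuation, so V_0 = 0.2667

€0.27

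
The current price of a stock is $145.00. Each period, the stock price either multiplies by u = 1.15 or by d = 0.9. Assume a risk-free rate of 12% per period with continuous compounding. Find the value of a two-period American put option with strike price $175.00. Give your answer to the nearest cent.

$30.00

Risk-neutral probability p = (e^0.12 − 0.9)/(1.15 − 0.9) = 0.2275/0.2500 = 0.9100
Terminal stock prices: S_uu = 191.8, S_ud = 150.1, S_dd = 117.5
Terminal payoffs (K − S): max(-16.76, 0) = 0, max(24.92, 0) = 24.92, max(57.55, 0) = 57.55
Node u (S = 166.8): continuation = e^(−0.12)·[0.9100·0.0000 + 0.0900·24.9250] = 1.9899; exercise value = 8.2500 > continuation, so V_u = 8.2500 (exercise)
Node d (S = 130.5): continuation = e^(−0.12)·[0.9100·24.9250 + 0.0900·57.5500] = 24.7111; exercise value = 44.5000 > continuation, so V_d = 44.5000 (exercise)
Node 0 (S = 145): continuation = e^(−0.12)·[0.9100·8.2500 + 0.0900·44.5000] = 10.2111; exercise value = 30.0000 > continuation, so V_0 = 30.0000 (exercise)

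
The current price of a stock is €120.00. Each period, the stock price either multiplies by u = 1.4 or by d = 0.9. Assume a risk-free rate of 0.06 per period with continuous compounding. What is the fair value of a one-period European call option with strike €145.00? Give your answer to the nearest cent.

€7.01

Risk-neutral probability p = (e^0.06 − 0.9)/(1.4 − 0.9) = 0.1618/0.5000 = 0.3237
Terminal stock prices: S_u = 168, S_d = 108
Terminal payoffs (S − K): max(23, 0) = 23, max(-37, 0) = 0
Node 0 (S = 120): V_0 = e^(−0.06)·[0.3237·23.0000 + 0.6763·0.0000] = 7.0109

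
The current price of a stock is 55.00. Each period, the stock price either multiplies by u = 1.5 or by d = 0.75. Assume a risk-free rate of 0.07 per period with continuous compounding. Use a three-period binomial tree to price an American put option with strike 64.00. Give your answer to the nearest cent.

14.08

Risk-neutral probability p = (e^0.07 − 0.75)/(1.5 − 0.75) = 0.3225/0.7500 = 0.4300
Terminal stock prices: S_uuu = 185.6, S_uud = 92.81, S_udd = 46.41, S_ddd = 23.2
Terminal payoffs (K − S): max(-121.6, 0) = 0, max(-28.81, 0) = 0, max(17.59, 0) = 17.59, max(40.8, 0) = 40.8
Node uu (S = 123.8): continuation = e^(−0.07)·[0.4300·0.0000 + 0.5700·0.0000] = 0.0000; exercise value = 0.0000 ≤ continuation, so V_uu = 0.0000
Node ud (S = 61.88): continuation = e^(−0.07)·[0.4300·0.0000 + 0.5700·17.5938] = 9.3503; exercise value = 2.1250 ≤ continuation, so V_ud = 9.3503
Node dd (S = 30.94): continuation = e^(−0.07)·[0.4300·17.5938 + 0.5700·40.7969] = 28.7357; exercise value = 33.0625 > continuation, so V_dd = 33.0625 (exercise)
Node u (S = 82.5): continuation = e^(−0.07)·[0.4300·0.0000 + 0.5700·9.3503] = 4.9692; exercise value = 0.0000 ≤ continuation, so V_u = 4.9692
Node d (S = 41.25): continuation = e^(−0.07)·[0.4300·9.3503 + 0.5700·33.0625] = 21.3201; exercise value = 22.7500 > continuation, so V_d = 22.7500 (exercise)
Node 0 (S = 55): continuation = e^(−0.07)·[0.4300·4.9692 + 0.5700·22.7500] = 14.0830; exercise value = 9.0000 ≤ continuation, so V_0 = 14.0830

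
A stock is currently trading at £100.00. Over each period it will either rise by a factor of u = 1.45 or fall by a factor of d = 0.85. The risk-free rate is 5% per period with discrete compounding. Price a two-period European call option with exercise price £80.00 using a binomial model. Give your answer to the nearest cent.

£30.56

Risk-neutral probability p = (1 + 0.05 − 0.85)/(1.45 − 0.85) = 0.2000/0.6000 = 0.3333
Terminal stock prices: S_uu = 210.2, S_ud = 123.2, S_dd = 72.25
Terminal payoffs (S − K): max(130.2, 0) = 130.2, max(43.25, 0) = 43.25, max(-7.75, 0) = 0
Node u (S = 145): V_u = 1/1.05·[0.3333·130.2500 + 0.6667·43.2500] = 68.8095
Node d (S = 85): V_d = 1/1.05·[0.3333·43.2500 + 0.6667·0.0000] = 13.7302
Node 0 (S = 100): V_0 = 1/1.05·[0.3333·68.8095 + 0.6667·13.7302] = 30.5619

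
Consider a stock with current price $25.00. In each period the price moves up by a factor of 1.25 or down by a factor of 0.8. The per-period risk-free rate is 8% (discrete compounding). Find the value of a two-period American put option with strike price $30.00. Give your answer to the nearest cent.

$5.00

Risk-neutral probability p = (1 + 0.08 − 0.8)/(1.25 − 0.8) = 0.2800/0.4500 = 0.6222
Terminal stock prices: S_uu = 39.06, S_ud = 25, S_dd = 16
Terminal payoffs (K − S): max(-9.062, 0) = 0, max(5, 0) = 5, max(14, 0) = 14
Node u (S = 31.25): continuation = 1/1.08·[0.6222·0.0000 + 0.3778·5.0000] = 1.7490; exercise value = 0.0000 ≤ continuation, so V_u = 1.7490
Node d (S = 20): continuation = 1/1.08·[0.6222·5.0000 + 0.3778·14.0000] = 7.7778; exercise value = 10.0000 > continuation, so V_d = 10.0000 (exercise)
Node 0 (S = 25): continuation = 1/1.08·[0.6222·1.7490 + 0.3778·10.0000] = 4.5056; exercise value = 5.0000 > continuation, so V_0 = 5.0000 (exercise)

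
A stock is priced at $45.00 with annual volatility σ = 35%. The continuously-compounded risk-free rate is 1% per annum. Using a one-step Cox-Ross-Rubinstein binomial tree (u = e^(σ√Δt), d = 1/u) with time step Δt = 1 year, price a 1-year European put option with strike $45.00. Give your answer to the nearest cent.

$7.53

CRR parameters: u = e^(σ√Δt) = e^(0.35·√1) = 1.4191, d = 1/u = 0.7047
Per-period rate: rΔt = 0.01·1 = 0.01, so R = e^0.01 = 1.0101
Risk-neutral probability p = (e^0.01 − 0.7047)/(1.4191 − 0.7047) = 0.3054/0.7144 = 0.4275
Terminal stock prices: S_u = 63.86, S_d = 31.71
Terminal payoffs (K − S): max(-18.86, 0) = 0, max(13.29, 0) = 13.29
Node 0 (S = 45): V_0 = e^(−0.01)·[0.4275·0.0000 + 0.5725·13.2890] = 7.5329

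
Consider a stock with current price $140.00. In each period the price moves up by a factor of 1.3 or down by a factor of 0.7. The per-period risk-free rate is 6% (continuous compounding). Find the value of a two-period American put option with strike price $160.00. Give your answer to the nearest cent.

Risk-neutral probability p = (e^0.06 − 0.7)/(1.3 − 0.7) = 0.3618/0.6000 = 0.6031
Terminal stock prices: S_uu = 236.6, S_ud = 127.4, S_dd = 68.6
Terminal payoffs (K − S): max(-76.6, 0) = 0, max(32.6, 0) = 32.6, max(91.4, 0) = 91.4
Node u (S = 182): continuation = e^(−0.06)·[0.6031·0.0000 + 0.3969·32.6000] = 12.1866; exercise value = 0.0000 ≤ continuation, so V_u = 12.1866
Node d (S = 98): continuation = e^(−0.06)·[0.6031·32.6000 + 0.3969·91.4000] = 52.6823; exercise value = 62.0000 > continuation, so V_d = 62.0000 (exercise)
Node 0 (S = 140): continuation = e^(−0.06)·[0.6031·12.1866 + 0.3969·62.0000] = 30.0983; exercise value = 20.0000 ≤ continuation, so V_0 = 30.0983

$30.10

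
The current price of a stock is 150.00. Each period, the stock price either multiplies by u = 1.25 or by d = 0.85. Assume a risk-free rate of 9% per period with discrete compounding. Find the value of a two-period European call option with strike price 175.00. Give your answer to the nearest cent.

Risk-neutral probability p = (1 + 0.09 − 0.85)/(1.25 − 0.85) = 0.2400/0.4000 = 0.6000
Terminal stock prices: S_uu = 234.4, S_ud = 159.4, S_dd = 108.4
Terminal payoffs (S − K): max(59.38, 0) = 59.38, max(-15.62, 0) = 0, max(-66.63, 0) = 0
Node u (S = 187.5): V_u = 1/1.09·[0.6000·59.3750 + 0.4000·0.0000] = 32.6835
Node d (S = 127.5): V_d = 1/1.09·[0.6000·0.0000 + 0.4000·0.0000] = 0.0000
Node 0 (S = 150): V_0 = 1/1.09·[0.6000·32.6835 + 0.4000·0.0000] = 17.9909

17.99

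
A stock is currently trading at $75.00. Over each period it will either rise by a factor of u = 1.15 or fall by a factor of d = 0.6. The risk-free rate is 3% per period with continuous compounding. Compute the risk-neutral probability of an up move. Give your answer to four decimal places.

Risk-neutral probability p = (e^0.03 − 0.6)/(1.15 − 0.6) = 0.4305/0.5500 = 0.7826

p = 0.7826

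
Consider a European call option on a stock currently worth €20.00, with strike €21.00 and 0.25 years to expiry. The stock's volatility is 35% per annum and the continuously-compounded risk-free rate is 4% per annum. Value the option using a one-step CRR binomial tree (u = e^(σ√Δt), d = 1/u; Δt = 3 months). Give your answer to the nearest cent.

CRR parameters: u = e^(σ√Δt) = e^(0.35·√0.25) = 1.1912, d = 1/u = 0.8395
Per-period rate: rΔt = 0.04·0.25 = 0.01, so R = e^0.01 = 1.0101
Risk-neutral probability p = (e^0.01 − 0.8395)/(1.1912 − 0.8395) = 0.1706/0.3518 = 0.4849
Terminal stock prices: S_u = 23.82, S_d = 16.79
Terminal payoffs (S − K): max(2.825, 0) = 2.825, max(-4.211, 0) = 0
Node 0 (S = 20): V_0 = e^(−0.01)·[0.4849·2.8249 + 0.5151·0.0000] = 1.3563

€1.36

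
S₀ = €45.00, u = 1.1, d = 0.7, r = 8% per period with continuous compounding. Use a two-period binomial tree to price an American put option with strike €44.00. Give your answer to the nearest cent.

€0.80

Risk-neutral probability p = (e^0.08 − 0.7)/(1.1 − 0.7) = 0.3833/0.4000 = 0.9582
Terminal stock prices: S_uu = 54.45, S_ud = 34.65, S_dd = 22.05
Terminal payoffs (K − S): max(-10.45, 0) = 0, max(9.35, 0) = 9.35, max(21.95, 0) = 21.95
Node u (S = 49.5): continuation = e^(−0.08)·[0.9582·0.0000 + 0.0418·9.3500] = 0.3606; exercise value = 0.0000 ≤ continuation, so V_u = 0.3606
Node d (S = 31.5): continuation = e^(−0.08)·[0.9582·9.3500 + 0.0418·21.9500] = 9.1171; exercise value = 12.5000 > continuation, so V_d = 12.5000 (exercise)
Node 0 (S = 45): continuation = e^(−0.08)·[0.9582·0.3606 + 0.0418·12.5000] = 0.8011; exercise value = 0.0000 ≤ continuation, so V_0 = 0.8011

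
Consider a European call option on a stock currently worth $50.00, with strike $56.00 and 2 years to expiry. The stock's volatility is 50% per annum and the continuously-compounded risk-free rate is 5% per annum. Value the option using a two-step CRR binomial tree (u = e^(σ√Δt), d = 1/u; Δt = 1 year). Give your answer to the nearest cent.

$13.17

CRR parameters: u = e^(σ√Δt) = e^(0.5·√1) = 1.6487, d = 1/u = 0.6065
Per-period rate: rΔt = 0.05·1 = 0.05, so R = e^0.05 = 1.0513
Risk-neutral probability p = (e^0.05 − 0.6065)/(1.6487 − 0.6065) = 0.4447/1.0422 = 0.4267
Terminal stock prices: S_uu = 135.9, S_ud = 50, S_dd = 18.39
Terminal payoffs (S − K): max(79.91, 0) = 79.91, max(-6, 0) = 0, max(-37.61, 0) = 0
Node u (S = 82.44): V_u = e^(−0.05)·[0.4267·79.9141 + 0.5733·0.0000] = 32.4390
Node d (S = 30.33): V_d = e^(−0.05)·[0.4267·0.0000 + 0.5733·0.0000] = 0.0000
Node 0 (S = 50): V_0 = e^(−0.05)·[0.4267·32.4390 + 0.5733·0.0000] = 13.1678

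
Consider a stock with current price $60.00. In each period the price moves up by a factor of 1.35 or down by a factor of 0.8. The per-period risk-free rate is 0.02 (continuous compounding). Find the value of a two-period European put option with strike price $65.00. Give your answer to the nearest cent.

$9.28

Risk-neutral probability p = (e^0.02 − 0.8)/(1.35 − 0.8) = 0.2202/0.5500 = 0.4004
Terminal stock prices: S_uu = 109.4, S_ud = 64.8, S_dd = 38.4
Terminal payoffs (K − S): max(-44.35, 0) = 0, max(0.2, 0) = 0.2, max(26.6, 0) = 26.6
Node u (S = 81): V_u = e^(−0.02)·[0.4004·0.0000 + 0.5996·0.2000] = 0.1176
Node d (S = 48): V_d = e^(−0.02)·[0.4004·0.2000 + 0.5996·26.6000] = 15.7129
Node 0 (S = 60): V_0 = e^(−0.02)·[0.4004·0.1176 + 0.5996·15.7129] = 9.2816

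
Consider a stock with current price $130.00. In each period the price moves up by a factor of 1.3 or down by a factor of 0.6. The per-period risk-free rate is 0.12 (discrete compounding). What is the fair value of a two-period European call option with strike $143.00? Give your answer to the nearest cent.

$33.74

Risk-neutral probability p = (1 + 0.12 − 0.6)/(1.3 − 0.6) = 0.5200/0.7000 = 0.7429
Terminal stock prices: S_uu = 219.7, S_ud = 101.4, S_dd = 46.8
Terminal payoffs (S − K): max(76.7, 0) = 76.7, max(-41.6, 0) = 0, max(-96.2, 0) = 0
Node u (S = 169): V_u = 1/1.12·[0.7429·76.7000 + 0.2571·0.0000] = 50.8724
Node d (S = 78): V_d = 1/1.12·[0.7429·0.0000 + 0.2571·0.0000] = 0.0000
Node 0 (S = 130): V_0 = 1/1.12·[0.7429·50.8724 + 0.2571·0.0000] = 33.7419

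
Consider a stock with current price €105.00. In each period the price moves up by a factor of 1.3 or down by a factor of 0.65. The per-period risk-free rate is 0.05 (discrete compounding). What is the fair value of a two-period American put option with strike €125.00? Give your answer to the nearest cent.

€28.58

Risk-neutral probability p = (1 + 0.05 − 0.65)/(1.3 − 0.65) = 0.4000/0.6500 = 0.6154
Terminal stock prices: S_uu = 177.5, S_ud = 88.73, S_dd = 44.36
Terminal payoffs (K − S): max(-52.45, 0) = 0, max(36.27, 0) = 36.27, max(80.64, 0) = 80.64
Node u (S = 136.5): continuation = 1/1.05·[0.6154·0.0000 + 0.3846·36.2750] = 13.2875; exercise value = 0.0000 ≤ continuation, so V_u = 13.2875
Node d (S = 68.25): continuation = 1/1.05·[0.6154·36.2750 + 0.3846·80.6375] = 50.7976; exercise value = 56.7500 > continuation, so V_d = 56.7500 (exercise)
Node 0 (S = 105): continuation = 1/1.05·[0.6154·13.2875 + 0.3846·56.7500] = 28.5751; exercise value = 20.0000 ≤ continuation, so V_0 = 28.5751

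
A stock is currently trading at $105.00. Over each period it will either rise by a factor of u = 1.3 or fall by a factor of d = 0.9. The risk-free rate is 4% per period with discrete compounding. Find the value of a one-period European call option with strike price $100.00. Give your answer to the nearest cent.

Risk-neutral probability p = (1 + 0.04 − 0.9)/(1.3 − 0.9) = 0.1400/0.4000 = 0.3500
Terminal stock prices: S_u = 136.5, S_d = 94.5
Terminal payoffs (S − K): max(36.5, 0) = 36.5, max(-5.5, 0) = 0
Node 0 (S = 105): V_0 = 1/1.04·[0.3500·36.5000 + 0.6500·0.0000] = 12.2837

$12.28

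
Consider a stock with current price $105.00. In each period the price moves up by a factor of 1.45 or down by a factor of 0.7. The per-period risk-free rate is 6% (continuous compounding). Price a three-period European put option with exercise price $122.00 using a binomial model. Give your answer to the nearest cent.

$25.30

Risk-neutral probability p = (e^0.06 − 0.7)/(1.45 − 0.7) = 0.3618/0.7500 = 0.4824
Terminal stock prices: S_uuu = 320.1, S_uud = 154.5, S_udd = 74.6, S_ddd = 36.01
Terminal payoffs (K − S): max(-198.1, 0) = 0, max(-32.53, 0) = 0, max(47.4, 0) = 47.4, max(85.99, 0) = 85.99
Node uu (S = 220.8): V_uu = e^(−0.06)·[0.4824·0.0000 + 0.5176·0.0000] = 0.0000
Node ud (S = 106.6): V_ud = e^(−0.06)·[0.4824·0.0000 + 0.5176·47.3975] = 23.1021
Node dd (S = 51.45): V_dd = e^(−0.06)·[0.4824·47.3975 + 0.5176·85.9850] = 63.4453
Node u (S = 152.2): V_u = e^(−0.06)·[0.4824·0.0000 + 0.5176·23.1021] = 11.2602
Node d (S = 73.5): V_d = e^(−0.06)·[0.4824·23.1021 + 0.5176·63.4453] = 41.4205
Node 0 (S = 105): V_0 = e^(−0.06)·[0.4824·11.2602 + 0.5176·41.4205] = 25.3049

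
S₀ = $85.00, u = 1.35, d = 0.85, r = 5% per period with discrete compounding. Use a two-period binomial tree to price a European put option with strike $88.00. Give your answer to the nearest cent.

$8.68

Risk-neutral probability p = (1 + 0.05 − 0.85)/(1.35 − 0.85) = 0.2000/0.5000 = 0.4000
Terminal stock prices: S_uu = 154.9, S_ud = 97.54, S_dd = 61.41
Terminal payoffs (K − S): max(-66.91, 0) = 0, max(-9.538, 0) = 0, max(26.59, 0) = 26.59
Node u (S = 114.8): V_u = 1/1.05·[0.4000·0.0000 + 0.6000·0.0000] = 0.0000
Node d (S = 72.25): V_d = 1/1.05·[0.4000·0.0000 + 0.6000·26.5875] = 15.1929
Node 0 (S = 85): V_0 = 1/1.05·[0.4000·0.0000 + 0.6000·15.1929] = 8.6816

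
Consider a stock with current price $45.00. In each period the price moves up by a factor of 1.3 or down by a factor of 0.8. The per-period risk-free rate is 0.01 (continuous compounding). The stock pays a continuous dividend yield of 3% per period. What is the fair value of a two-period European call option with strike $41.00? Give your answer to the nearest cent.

$7.08

Per-period risk-free factor R = e^0.01 = 1.0101; dividend-adjusted growth = e^(0.01−0.03) = 0.9802.
Risk-neutral probability p = (0.9802 − 0.8)/(1.3 − 0.8) = 0.1802/0.5000 = 0.3604
Terminal stock prices: S_uu = 76.05, S_ud = 46.8, S_dd = 28.8
Terminal payoffs (S − K): max(35.05, 0) = 35.05, max(5.8, 0) = 5.8, max(-12.2, 0) = 0
Node u (S = 58.5): V_u = e^(−0.01)·[0.3604·35.0500 + 0.6396·5.8000] = 16.1790
Node d (S = 36): V_d = e^(−0.01)·[0.3604·5.8000 + 0.6396·0.0000] = 2.0695
Node 0 (S = 45): V_0 = e^(−0.01)·[0.3604·16.1790 + 0.6396·2.0695] = 7.0833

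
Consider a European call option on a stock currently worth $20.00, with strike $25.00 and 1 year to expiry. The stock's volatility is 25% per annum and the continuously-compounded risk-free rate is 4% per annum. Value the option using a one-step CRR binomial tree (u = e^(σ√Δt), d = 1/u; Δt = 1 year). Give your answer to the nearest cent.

CRR parameters: u = e^(σ√Δt) = e^(0.25·√1) = 1.2840, d = 1/u = 0.7788
Per-period rate: rΔt = 0.04·1 = 0.04, so R = e^0.04 = 1.0408
Risk-neutral probability p = (e^0.04 − 0.7788)/(1.2840 − 0.7788) = 0.2620/0.5052 = 0.5186
Terminal stock prices: S_u = 25.68, S_d = 15.58
Terminal payoffs (S − K): max(0.6805, 0) = 0.6805, max(-9.424, 0) = 0
Node 0 (S = 20): V_0 = e^(−0.04)·[0.5186·0.6805 + 0.4814·0.0000] = 0.3391

$0.34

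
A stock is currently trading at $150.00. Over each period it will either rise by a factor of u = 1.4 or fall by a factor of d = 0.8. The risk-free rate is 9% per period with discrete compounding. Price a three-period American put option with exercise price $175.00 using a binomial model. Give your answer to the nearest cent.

$30.12

Risk-neutral probability p = (1 + 0.09 − 0.8)/(1.4 − 0.8) = 0.2900/0.6000 = 0.4833
Terminal stock prices: S_uuu = 411.6, S_uud = 235.2, S_udd = 134.4, S_ddd = 76.8
Terminal payoffs (K − S): max(-236.6, 0) = 0, max(-60.2, 0) = 0, max(40.6, 0) = 40.6, max(98.2, 0) = 98.2
Node uu (S = 294): continuation = 1/1.09·[0.4833·0.0000 + 0.5167·0.0000] = 0.0000; exercise value = 0.0000 ≤ continuation, so V_uu = 0.0000
Node ud (S = 168): continuation = 1/1.09·[0.4833·0.0000 + 0.5167·40.6000] = 19.2446; exercise value = 7.0000 ≤ continuation, so V_ud = 19.2446
Node dd (S = 96): continuation = 1/1.09·[0.4833·40.6000 + 0.5167·98.2000] = 64.5505; exercise value = 79.0000 > continuation, so V_dd = 79.0000 (exercise)
Node u (S = 210): continuation = 1/1.09·[0.4833·0.0000 + 0.5167·19.2446] = 9.1221; exercise value = 0.0000 ≤ continuation, so V_u = 9.1221
Node d (S = 120): continuation = 1/1.09·[0.4833·19.2446 + 0.5167·79.0000] = 45.9800; exercise value = 55.0000 > continuation, so V_d = 55.0000 (exercise)
Node 0 (S = 150): continuation = 1/1.09·[0.4833·9.1221 + 0.5167·55.0000] = 30.1153; exercise value = 25.0000 ≤ continuation, so V_0 = 30.1153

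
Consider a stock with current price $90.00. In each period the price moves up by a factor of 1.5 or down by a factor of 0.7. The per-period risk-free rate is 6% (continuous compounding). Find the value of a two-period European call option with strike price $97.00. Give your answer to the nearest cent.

Risk-neutral probability p = (e^0.06 − 0.7)/(1.5 − 0.7) = 0.3618/0.8000 = 0.4523
Terminal stock prices: S_uu = 202.5, S_ud = 94.5, S_dd = 44.1
Terminal payoffs (S − K): max(105.5, 0) = 105.5, max(-2.5, 0) = 0, max(-52.9, 0) = 0
Node u (S = 135): V_u = e^(−0.06)·[0.4523·105.5000 + 0.5477·0.0000] = 44.9384
Node d (S = 63): V_d = e^(−0.06)·[0.4523·0.0000 + 0.5477·0.0000] = 0.0000
Node 0 (S = 90): V_0 = e^(−0.06)·[0.4523·44.9384 + 0.5477·0.0000] = 19.1418

$19.14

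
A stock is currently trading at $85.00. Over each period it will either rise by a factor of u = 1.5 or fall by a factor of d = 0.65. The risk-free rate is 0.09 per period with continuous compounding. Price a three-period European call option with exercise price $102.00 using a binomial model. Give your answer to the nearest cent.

$26.80

Risk-neutral probability p = (e^0.09 − 0.65)/(1.5 − 0.65) = 0.4442/0.8500 = 0.5226
Terminal stock prices: S_uuu = 286.9, S_uud = 124.3, S_udd = 53.87, S_ddd = 23.34
Terminal payoffs (S − K): max(184.9, 0) = 184.9, max(22.31, 0) = 22.31, max(-48.13, 0) = 0, max(-78.66, 0) = 0
Node uu (S = 191.2): V_uu = e^(−0.09)·[0.5226·184.8750 + 0.4774·22.3125] = 98.0290
Node ud (S = 82.88): V_ud = e^(−0.09)·[0.5226·22.3125 + 0.4774·0.0000] = 10.6560
Node dd (S = 35.91): V_dd = e^(−0.09)·[0.5226·0.0000 + 0.4774·0.0000] = 0.0000
Node u (S = 127.5): V_u = e^(−0.09)·[0.5226·98.0290 + 0.4774·10.6560] = 51.4667
Node d (S = 55.25): V_d = e^(−0.09)·[0.5226·10.6560 + 0.4774·0.0000] = 5.0891
Node 0 (S = 85): V_0 = e^(−0.09)·[0.5226·51.4667 + 0.4774·5.0891] = 26.8002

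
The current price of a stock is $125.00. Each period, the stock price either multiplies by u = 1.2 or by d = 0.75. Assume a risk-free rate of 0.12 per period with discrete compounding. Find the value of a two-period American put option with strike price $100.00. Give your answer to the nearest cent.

Risk-neutral probability p = (1 + 0.12 − 0.75)/(1.2 − 0.75) = 0.3700/0.4500 = 0.8222
Terminal stock prices: S_uu = 180, S_ud = 112.5, S_dd = 70.31
Terminal payoffs (K − S): max(-80, 0) = 0, max(-12.5, 0) = 0, max(29.69, 0) = 29.69
Node u (S = 150): continuation = 1/1.12·[0.8222·0.0000 + 0.1778·0.0000] = 0.0000; exercise value = 0.0000 ≤ continuation, so V_u = 0.0000
Node d (S = 93.75): continuation = 1/1.12·[0.8222·0.0000 + 0.1778·29.6875] = 4.7123; exercise value = 6.2500 > continuation, so V_d = 6.2500 (exercise)
Node 0 (S = 125): continuation = 1/1.12·[0.8222·0.0000 + 0.1778·6.2500] = 0.9921; exercise value = 0.0000 ≤ continuation, so V_0 = 0.9921

$0.99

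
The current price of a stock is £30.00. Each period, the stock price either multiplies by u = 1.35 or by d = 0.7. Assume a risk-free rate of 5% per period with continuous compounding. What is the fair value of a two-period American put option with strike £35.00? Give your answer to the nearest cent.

£7.61

Risk-neutral probability p = (e^0.05 − 0.7)/(1.35 − 0.7) = 0.3513/0.6500 = 0.5404
Terminal stock prices: S_uu = 54.68, S_ud = 28.35, S_dd = 14.7
Terminal payoffs (K − S): max(-19.68, 0) = 0, max(6.65, 0) = 6.65, max(20.3, 0) = 20.3
Node u (S = 40.5): continuation = e^(−0.05)·[0.5404·0.0000 + 0.4596·6.6500] = 2.9072; exercise value = 0.0000 ≤ continuation, so V_u = 2.9072
Node d (S = 21): continuation = e^(−0.05)·[0.5404·6.6500 + 0.4596·20.3000] = 12.2930; exercise value = 14.0000 > continuation, so V_d = 14.0000 (exercise)
Node 0 (S = 30): continuation = e^(−0.05)·[0.5404·2.9072 + 0.4596·14.0000] = 7.6148; exercise value = 5.0000 ≤ continuation, so V_0 = 7.6148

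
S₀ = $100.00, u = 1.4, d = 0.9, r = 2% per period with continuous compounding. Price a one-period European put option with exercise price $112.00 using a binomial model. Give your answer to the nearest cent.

$16.38

Risk-neutral probability p = (e^0.02 − 0.9)/(1.4 − 0.9) = 0.1202/0.5000 = 0.2404
Terminal stock prices: S_u = 140, S_d = 90
Terminal payoffs (K − S): max(-28, 0) = 0, max(22, 0) = 22
Node 0 (S = 100): V_0 = e^(−0.02)·[0.2404·0.0000 + 0.7596·22.0000] = 16.3802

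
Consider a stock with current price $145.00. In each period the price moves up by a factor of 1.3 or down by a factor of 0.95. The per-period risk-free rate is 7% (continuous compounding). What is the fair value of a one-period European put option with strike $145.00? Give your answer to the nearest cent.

$4.39

Risk-neutral probability p = (e^0.07 − 0.95)/(1.3 − 0.95) = 0.1225/0.3500 = 0.3500
Terminal stock prices: S_u = 188.5, S_d = 137.8
Terminal payoffs (K − S): max(-43.5, 0) = 0, max(7.25, 0) = 7.25
Node 0 (S = 145): V_0 = e^(−0.07)·[0.3500·0.0000 + 0.6500·7.2500] = 4.3937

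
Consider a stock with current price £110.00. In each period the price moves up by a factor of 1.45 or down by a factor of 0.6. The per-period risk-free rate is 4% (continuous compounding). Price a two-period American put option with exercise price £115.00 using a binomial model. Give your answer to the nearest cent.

£27.11

Risk-neutral probability p = (e^0.04 − 0.6)/(1.45 − 0.6) = 0.4408/0.8500 = 0.5186
Terminal stock prices: S_uu = 231.3, S_ud = 95.7, S_dd = 39.6
Terminal payoffs (K − S): max(-116.3, 0) = 0, max(19.3, 0) = 19.3, max(75.4, 0) = 75.4
Node u (S = 159.5): continuation = e^(−0.04)·[0.5186·0.0000 + 0.4814·19.3000] = 8.9267; exercise value = 0.0000 ≤ continuation, so V_u = 8.9267
Node d (S = 66): continuation = e^(−0.04)·[0.5186·19.3000 + 0.4814·75.4000] = 44.4908; exercise value = 49.0000 > continuation, so V_d = 49.0000 (exercise)
Node 0 (S = 110): continuation = e^(−0.04)·[0.5186·8.9267 + 0.4814·49.0000] = 27.1115; exercise value = 5.0000 ≤ continuation, so V_0 = 27.1115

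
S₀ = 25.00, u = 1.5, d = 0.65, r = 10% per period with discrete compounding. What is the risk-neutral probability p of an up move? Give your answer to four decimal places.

p = 0.5294

Risk-neutral probability p = (1 + 0.1 − 0.65)/(1.5 − 0.65) = 0.4500/0.8500 = 0.5294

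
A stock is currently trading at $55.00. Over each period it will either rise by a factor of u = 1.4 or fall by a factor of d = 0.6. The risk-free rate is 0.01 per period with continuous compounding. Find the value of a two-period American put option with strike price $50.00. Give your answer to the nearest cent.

$9.13

Risk-neutral probability p = (e^0.01 − 0.6)/(1.4 − 0.6) = 0.4101/0.8000 = 0.5126
Terminal stock prices: S_uu = 107.8, S_ud = 46.2, S_dd = 19.8
Terminal payoffs (K − S): max(-57.8, 0) = 0, max(3.8, 0) = 3.8, max(30.2, 0) = 30.2
Node u (S = 77): continuation = e^(−0.01)·[0.5126·0.0000 + 0.4874·3.8000] = 1.8338; exercise value = 0.0000 ≤ continuation, so V_u = 1.8338
Node d (S = 33): continuation = e^(−0.01)·[0.5126·3.8000 + 0.4874·30.2000] = 16.5025; exercise value = 17.0000 > continuation, so V_d = 17.0000 (exercise)
Node 0 (S = 55): continuation = e^(−0.01)·[0.5126·1.8338 + 0.4874·17.0000] = 9.1346; exercise value = 0.0000 ≤ continuation, so V_0 = 9.1346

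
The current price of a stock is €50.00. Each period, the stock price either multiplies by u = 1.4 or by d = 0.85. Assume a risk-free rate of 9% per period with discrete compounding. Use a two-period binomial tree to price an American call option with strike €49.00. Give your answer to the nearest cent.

€12.20

Risk-neutral probability p = (1 + 0.09 − 0.85)/(1.4 − 0.85) = 0.2400/0.5500 = 0.4364
Terminal stock prices: S_uu = 98, S_ud = 59.5, S_dd = 36.12
Terminal payoffs (S − K): max(49, 0) = 49, max(10.5, 0) = 10.5, max(-12.88, 0) = 0
Node u (S = 70): continuation = 1/1.09·[0.4364·49.0000 + 0.5636·10.5000] = 25.0459; exercise value = 21.0000 ≤ continuation, so V_u = 25.0459
Node d (S = 42.5): continuation = 1/1.09·[0.4364·10.5000 + 0.5636·0.0000] = 4.2035; exercise value = 0.0000 ≤ continuation, so V_d = 4.2035
Node 0 (S = 50): continuation = 1/1.09·[0.4364·25.0459 + 0.5636·4.2035] = 12.2003; exercise value = 1.0000 ≤ continuation, so V_0 = 12.2003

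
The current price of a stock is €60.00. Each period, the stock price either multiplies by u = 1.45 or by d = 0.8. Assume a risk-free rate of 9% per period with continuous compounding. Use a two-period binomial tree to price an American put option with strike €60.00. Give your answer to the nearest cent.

€6.00

Risk-neutral probability p = (e^0.09 − 0.8)/(1.45 − 0.8) = 0.2942/0.6500 = 0.4526
Terminal stock prices: S_uu = 126.2, S_ud = 69.6, S_dd = 38.4
Terminal payoffs (K − S): max(-66.15, 0) = 0, max(-9.6, 0) = 0, max(21.6, 0) = 21.6
Node u (S = 87): continuation = e^(−0.09)·[0.4526·0.0000 + 0.5474·0.0000] = 0.0000; exercise value = 0.0000 ≤ continuation, so V_u = 0.0000
Node d (S = 48): continuation = e^(−0.09)·[0.4526·0.0000 + 0.5474·21.6000] = 10.8067; exercise value = 12.0000 > continuation, so V_d = 12.0000 (exercise)
Node 0 (S = 60): continuation = e^(−0.09)·[0.4526·0.0000 + 0.5474·12.0000] = 6.0037; exercise value = 0.0000 ≤ continuation, so V_0 = 6.0037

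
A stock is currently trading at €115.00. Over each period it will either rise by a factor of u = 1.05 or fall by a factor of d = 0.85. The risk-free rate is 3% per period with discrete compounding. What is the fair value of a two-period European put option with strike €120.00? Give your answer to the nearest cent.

€3.29

Risk-neutral probability p = (1 + 0.03 − 0.85)/(1.05 − 0.85) = 0.1800/0.2000 = 0.9000
Terminal stock prices: S_uu = 126.8, S_ud = 102.6, S_dd = 83.09
Terminal payoffs (K − S): max(-6.788, 0) = 0, max(17.36, 0) = 17.36, max(36.91, 0) = 36.91
Node u (S = 120.8): V_u = 1/1.03·[0.9000·0.0000 + 0.1000·17.3625] = 1.6857
Node d (S = 97.75): V_d = 1/1.03·[0.9000·17.3625 + 0.1000·36.9125] = 18.7549
Node 0 (S = 115): V_0 = 1/1.03·[0.9000·1.6857 + 0.1000·18.7549] = 3.2938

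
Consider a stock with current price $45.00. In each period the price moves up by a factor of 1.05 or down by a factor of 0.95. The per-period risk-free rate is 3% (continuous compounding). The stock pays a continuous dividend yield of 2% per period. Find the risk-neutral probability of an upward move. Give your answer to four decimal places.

p = 0.6005

Per-period risk-free factor R = e^0.03 = 1.0305; dividend-adjusted growth = e^(0.03−0.02) = 1.0101.
Risk-neutral probability p = (1.0101 − 0.95)/(1.05 − 0.95) = 0.0601/0.1000 = 0.6005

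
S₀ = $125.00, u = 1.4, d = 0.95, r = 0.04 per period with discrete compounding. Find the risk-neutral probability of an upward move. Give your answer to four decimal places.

Risk-neutral probability p = (1 + 0.04 − 0.95)/(1.4 − 0.95) = 0.0900/0.4500 = 0.2000

p = 0.2000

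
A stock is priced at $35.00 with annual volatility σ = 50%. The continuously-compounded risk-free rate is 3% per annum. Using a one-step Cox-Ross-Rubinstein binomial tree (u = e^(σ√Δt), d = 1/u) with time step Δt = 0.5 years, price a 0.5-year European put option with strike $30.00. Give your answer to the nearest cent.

CRR parameters: u = e^(σ√Δt) = e^(0.5·√0.5) = 1.4241, d = 1/u = 0.7022
Per-period rate: rΔt = 0.03·0.5 = 0.015, so R = e^0.015 = 1.0151
Risk-neutral probability p = (e^0.015 − 0.7022)/(1.4241 − 0.7022) = 0.3129/0.7219 = 0.4335
Terminal stock prices: S_u = 49.84, S_d = 24.58
Terminal payoffs (K − S): max(-19.84, 0) = 0, max(5.423, 0) = 5.423
Node 0 (S = 35): V_0 = e^(−0.015)·[0.4335·0.0000 + 0.5665·5.4234] = 3.0269

$3.03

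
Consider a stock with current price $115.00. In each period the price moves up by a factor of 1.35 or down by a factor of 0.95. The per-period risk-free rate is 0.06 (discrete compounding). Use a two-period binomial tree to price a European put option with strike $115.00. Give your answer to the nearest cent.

$5.25

Risk-neutral probability p = (1 + 0.06 − 0.95)/(1.35 − 0.95) = 0.1100/0.4000 = 0.2750
Terminal stock prices: S_uu = 209.6, S_ud = 147.5, S_dd = 103.8
Terminal payoffs (K − S): max(-94.59, 0) = 0, max(-32.49, 0) = 0, max(11.21, 0) = 11.21
Node u (S = 155.2): V_u = 1/1.06·[0.2750·0.0000 + 0.7250·0.0000] = 0.0000
Node d (S = 109.2): V_d = 1/1.06·[0.2750·0.0000 + 0.7250·11.2125] = 7.6689
Node 0 (S = 115): V_0 = 1/1.06·[0.2750·0.0000 + 0.7250·7.6689] = 5.2453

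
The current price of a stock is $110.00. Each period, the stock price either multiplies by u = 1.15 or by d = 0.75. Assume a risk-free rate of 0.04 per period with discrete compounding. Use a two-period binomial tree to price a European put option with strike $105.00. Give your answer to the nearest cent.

Risk-neutral probability p = (1 + 0.04 − 0.75)/(1.15 − 0.75) = 0.2900/0.4000 = 0.7250
Terminal stock prices: S_uu = 145.5, S_ud = 94.87, S_dd = 61.88
Terminal payoffs (K − S): max(-40.47, 0) = 0, max(10.13, 0) = 10.13, max(43.12, 0) = 43.12
Node u (S = 126.5): V_u = 1/1.04·[0.7250·0.0000 + 0.2750·10.1250] = 2.6773
Node d (S = 82.5): V_d = 1/1.04·[0.7250·10.1250 + 0.2750·43.1250] = 18.4615
Node 0 (S = 110): V_0 = 1/1.04·[0.7250·2.6773 + 0.2750·18.4615] = 6.7480

$6.75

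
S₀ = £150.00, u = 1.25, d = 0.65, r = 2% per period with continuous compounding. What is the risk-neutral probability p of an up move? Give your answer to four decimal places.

p = 0.6170

Risk-neutral probability p = (e^0.02 − 0.65)/(1.25 − 0.65) = 0.3702/0.6000 = 0.6170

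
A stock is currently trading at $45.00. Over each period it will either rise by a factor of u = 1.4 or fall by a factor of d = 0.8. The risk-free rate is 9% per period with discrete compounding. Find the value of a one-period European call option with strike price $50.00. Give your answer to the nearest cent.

$5.76

Risk-neutral probability p = (1 + 0.09 − 0.8)/(1.4 − 0.8) = 0.2900/0.6000 = 0.4833
Terminal stock prices: S_u = 63, S_d = 36
Terminal payoffs (S − K): max(13, 0) = 13, max(-14, 0) = 0
Node 0 (S = 45): V_0 = 1/1.09·[0.4833·13.0000 + 0.5167·0.0000] = 5.7645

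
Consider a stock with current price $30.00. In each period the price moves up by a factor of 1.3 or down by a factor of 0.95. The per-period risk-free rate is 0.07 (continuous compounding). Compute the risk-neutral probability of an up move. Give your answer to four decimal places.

p = 0.3500

Risk-neutral probability p = (e^0.07 − 0.95)/(1.3 − 0.95) = 0.1225/0.3500 = 0.3500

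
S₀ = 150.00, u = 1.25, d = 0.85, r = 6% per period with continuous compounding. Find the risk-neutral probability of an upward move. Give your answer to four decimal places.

Risk-neutral probability p = (e^0.06 − 0.85)/(1.25 − 0.85) = 0.2118/0.4000 = 0.5296

p = 0.5296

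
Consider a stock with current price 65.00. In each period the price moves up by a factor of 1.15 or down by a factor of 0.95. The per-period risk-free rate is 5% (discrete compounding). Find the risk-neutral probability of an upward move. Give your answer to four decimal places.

p = 0.5000

Risk-neutral probability p = (1 + 0.05 − 0.95)/(1.15 − 0.95) = 0.1000/0.2000 = 0.5000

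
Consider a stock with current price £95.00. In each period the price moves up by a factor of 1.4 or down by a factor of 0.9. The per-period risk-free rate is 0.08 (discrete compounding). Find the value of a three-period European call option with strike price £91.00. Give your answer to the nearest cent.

£27.29

Risk-neutral probability p = (1 + 0.08 − 0.9)/(1.4 − 0.9) = 0.1800/0.5000 = 0.3600
Terminal stock prices: S_uuu = 260.7, S_uud = 167.6, S_udd = 107.7, S_ddd = 69.26
Terminal payoffs (S − K): max(169.7, 0) = 169.7, max(76.58, 0) = 76.58, max(16.73, 0) = 16.73, max(-21.74, 0) = 0
Node uu (S = 186.2): V_uu = 1/1.08·[0.3600·169.6800 + 0.6400·76.5800] = 101.9407
Node ud (S = 119.7): V_ud = 1/1.08·[0.3600·76.5800 + 0.6400·16.7300] = 35.4407
Node dd (S = 76.95): V_dd = 1/1.08·[0.3600·16.7300 + 0.6400·0.0000] = 5.5767
Node u (S = 133): V_u = 1/1.08·[0.3600·101.9407 + 0.6400·35.4407] = 54.9822
Node d (S = 85.5): V_d = 1/1.08·[0.3600·35.4407 + 0.6400·5.5767] = 15.1183
Node 0 (S = 95): V_0 = 1/1.08·[0.3600·54.9822 + 0.6400·15.1183] = 27.2864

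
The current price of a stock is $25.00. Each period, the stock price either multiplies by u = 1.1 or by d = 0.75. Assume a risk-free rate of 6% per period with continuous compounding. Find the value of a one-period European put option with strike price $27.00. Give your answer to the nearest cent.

Risk-neutral probability p = (e^0.06 − 0.75)/(1.1 − 0.75) = 0.3118/0.3500 = 0.8910
Terminal stock prices: S_u = 27.5, S_d = 18.75
Terminal payoffs (K − S): max(-0.5, 0) = 0, max(8.25, 0) = 8.25
Node 0 (S = 25): V_0 = e^(−0.06)·[0.8910·0.0000 + 0.1090·8.2500] = 0.8472

$0.85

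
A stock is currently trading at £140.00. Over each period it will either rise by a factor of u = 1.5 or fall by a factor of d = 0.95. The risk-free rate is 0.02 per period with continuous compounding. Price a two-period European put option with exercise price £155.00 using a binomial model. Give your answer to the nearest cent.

Risk-neutral probability p = (e^0.02 − 0.95)/(1.5 − 0.95) = 0.0702/0.5500 = 0.1276
Terminal stock prices: S_uu = 315, S_ud = 199.5, S_dd = 126.3
Terminal payoffs (K − S): max(-160, 0) = 0, max(-44.5, 0) = 0, max(28.65, 0) = 28.65
Node u (S = 210): V_u = e^(−0.02)·[0.1276·0.0000 + 0.8724·0.0000] = 0.0000
Node d (S = 133): V_d = e^(−0.02)·[0.1276·0.0000 + 0.8724·28.6500] = 24.4983
Node 0 (S = 140): V_0 = e^(−0.02)·[0.1276·0.0000 + 0.8724·24.4983] = 20.9481

£20.95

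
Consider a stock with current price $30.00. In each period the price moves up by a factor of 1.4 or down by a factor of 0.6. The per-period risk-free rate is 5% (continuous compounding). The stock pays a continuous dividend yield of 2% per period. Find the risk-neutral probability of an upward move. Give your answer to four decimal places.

p = 0.5381

Per-period risk-free factor R = e^0.05 = 1.0513; dividend-adjusted growth = e^(0.05−0.02) = 1.0305.
Risk-neutral probability p = (1.0305 − 0.6)/(1.4 − 0.6) = 0.4305/0.8000 = 0.5381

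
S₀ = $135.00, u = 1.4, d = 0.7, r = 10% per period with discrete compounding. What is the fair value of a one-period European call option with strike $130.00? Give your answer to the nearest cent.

Risk-neutral probability p = (1 + 0.1 − 0.7)/(1.4 − 0.7) = 0.4000/0.7000 = 0.5714
Terminal stock prices: S_u = 189, S_d = 94.5
Terminal payoffs (S − K): max(59, 0) = 59, max(-35.5, 0) = 0
Node 0 (S = 135): V_0 = 1/1.1·[0.5714·59.0000 + 0.4286·0.0000] = 30.6494

$30.65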